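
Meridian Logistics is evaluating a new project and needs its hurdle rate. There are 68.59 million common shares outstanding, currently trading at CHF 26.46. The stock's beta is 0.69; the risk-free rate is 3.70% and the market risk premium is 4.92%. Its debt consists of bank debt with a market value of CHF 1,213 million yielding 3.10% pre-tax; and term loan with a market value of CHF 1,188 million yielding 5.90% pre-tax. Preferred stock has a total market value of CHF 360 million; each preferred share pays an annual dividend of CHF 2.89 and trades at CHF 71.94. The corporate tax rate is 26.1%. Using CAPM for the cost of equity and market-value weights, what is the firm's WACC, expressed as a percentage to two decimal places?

4.87%

Cost of equity via CAPM: Re = 3.7% + 0.69 × 4.92% = 7.0948%.
Cost of preferred: Rp = 2.89 / 71.94 = 4.0172%.
Market value of equity E = 26.46 × 68.59m = 1814.8914m.
Total capital V = 1814.8914 + 360 + 1213 + 1188 = 4575.8914.
Equity: weight = 1814.8914/4575.8914 = 0.3966; cost = 7.0948%.
Preferred: weight = 360/4575.8914 = 0.0787; cost = 4.0172%.
Bank debt: weight = 1213/4575.8914 = 0.2651; after-tax cost = 3.1% × (1 − 26.1%) = 2.2909%.
Term loan: weight = 1188/4575.8914 = 0.2596; after-tax cost = 5.9% × (1 − 26.1%) = 4.3601%.
WACC = 0.3966 × 7.0948% + 0.0787 × 4.0172% + 0.2651 × 2.2909% + 0.2596 × 4.3601% = 4.8692%.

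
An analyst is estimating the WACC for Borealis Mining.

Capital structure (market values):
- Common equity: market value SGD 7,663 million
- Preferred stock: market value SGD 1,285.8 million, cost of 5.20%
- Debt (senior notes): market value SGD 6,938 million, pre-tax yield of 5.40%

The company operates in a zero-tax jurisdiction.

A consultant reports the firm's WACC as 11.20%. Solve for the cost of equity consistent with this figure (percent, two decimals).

17.46%

Total capital V = 7663 + 1285.8 + 6938 = 15886.8.
Equity weight = 7663/15886.8 = 0.4824.
Preferred weight = 1285.8/15886.8 = 0.0809.
Senior notes weight = 6938/15886.8 = 0.4367.
Debt contribution = 0.4367 × 5.4% × (1 − 0%) = 2.3583%.
Preferred contribution = 0.0809 × 5.2% = 0.4209%.
Required equity contribution = 11.2% − 2.7791% = 8.4209%.
Re = 8.4209% / 0.4824 = 17.4580%.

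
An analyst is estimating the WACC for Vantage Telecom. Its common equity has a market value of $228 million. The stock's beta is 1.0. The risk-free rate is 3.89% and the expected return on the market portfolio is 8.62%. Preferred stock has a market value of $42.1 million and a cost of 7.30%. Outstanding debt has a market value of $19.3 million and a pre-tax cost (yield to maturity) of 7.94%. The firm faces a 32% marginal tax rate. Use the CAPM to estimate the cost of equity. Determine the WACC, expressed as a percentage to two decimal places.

8.21%

Market risk premium = 8.62% − 3.89% = 4.73%.
Cost of equity via CAPM: Re = 3.89% + 1.0 × 4.73% = 8.6200%.
Total capital V = 228 + 42.1 + 19.3 = 289.4.
Equity: weight = 228/289.4 = 0.7878; cost = 8.62%.
Preferred: weight = 42.1/289.4 = 0.1455; cost = 7.3%.
Debt: weight = 19.3/289.4 = 0.0667; after-tax cost = 7.94% × (1 − 32%) = 5.3992%.
WACC = 0.7878 × 8.6200% + 0.1455 × 7.3000% + 0.0667 × 5.3992% = 8.2132%.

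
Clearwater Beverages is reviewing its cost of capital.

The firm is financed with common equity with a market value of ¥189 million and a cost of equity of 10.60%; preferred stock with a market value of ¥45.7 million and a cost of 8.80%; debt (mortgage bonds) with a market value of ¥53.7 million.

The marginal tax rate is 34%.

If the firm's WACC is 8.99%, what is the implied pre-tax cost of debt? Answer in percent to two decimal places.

5.28%

Total capital V = 189 + 45.7 + 53.7 = 288.4.
Equity weight = 189/288.4 = 0.6553.
Preferred weight = 45.7/288.4 = 0.1585.
Mortgage bonds weight = 53.7/288.4 = 0.1862.
Equity contribution = 0.6553 × 10.6% = 6.9466%.
Preferred contribution = 0.1585 × 8.8% = 1.3945%.
Remaining for debt = 8.99% − 8.3411% = 0.6489%.
Rd × (1 − 34%) × 0.1862 = 0.6489%  ⇒  Rd = 5.2806%.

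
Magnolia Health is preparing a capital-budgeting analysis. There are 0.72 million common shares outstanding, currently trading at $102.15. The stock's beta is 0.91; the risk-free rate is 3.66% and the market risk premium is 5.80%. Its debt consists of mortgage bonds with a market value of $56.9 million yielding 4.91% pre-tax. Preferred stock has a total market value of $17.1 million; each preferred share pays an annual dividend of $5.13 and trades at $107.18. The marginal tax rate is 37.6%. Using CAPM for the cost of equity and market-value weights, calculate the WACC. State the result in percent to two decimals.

Cost of equity via CAPM: Re = 3.66% + 0.91 × 5.8% = 8.9380%.
Cost of preferred: Rp = 5.13 / 107.18 = 4.7863%.
Market value of equity E = 102.15 × 0.72m = 73.548m.
Total capital V = 73.548 + 17.1 + 56.9 = 147.548.
Equity: weight = 73.548/147.548 = 0.4985; cost = 8.938%.
Preferred: weight = 17.1/147.548 = 0.1159; cost = 4.7863%.
Mortgage bonds: weight = 56.9/147.548 = 0.3856; after-tax cost = 4.91% × (1 − 37.6%) = 3.0638%.
WACC = 0.4985 × 8.9380% + 0.1159 × 4.7863% + 0.3856 × 3.0638% = 6.1915%.

6.19%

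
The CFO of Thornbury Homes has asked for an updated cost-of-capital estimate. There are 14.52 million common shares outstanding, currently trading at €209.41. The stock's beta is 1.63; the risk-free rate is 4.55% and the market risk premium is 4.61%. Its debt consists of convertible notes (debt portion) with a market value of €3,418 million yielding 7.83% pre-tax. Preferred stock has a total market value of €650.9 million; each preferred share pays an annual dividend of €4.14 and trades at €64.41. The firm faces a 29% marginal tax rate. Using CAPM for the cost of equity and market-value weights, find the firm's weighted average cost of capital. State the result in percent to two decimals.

Cost of equity via CAPM: Re = 4.55% + 1.63 × 4.61% = 12.0643%.
Cost of preferred: Rp = 4.14 / 64.41 = 6.4276%.
Market value of equity E = 209.41 × 14.52m = 3040.6332m.
Total capital V = 3040.6332 + 650.9 + 3418 = 7109.5332.
Equity: weight = 3040.6332/7109.5332 = 0.4277; cost = 12.0643%.
Preferred: weight = 650.9/7109.5332 = 0.0916; cost = 6.4276%.
Convertible notes (debt portion): weight = 3418/7109.5332 = 0.4808; after-tax cost = 7.83% × (1 − 29%) = 5.5593%.
WACC = 0.4277 × 12.0643% + 0.0916 × 6.4276% + 0.4808 × 5.5593% = 8.4209%.

8.42%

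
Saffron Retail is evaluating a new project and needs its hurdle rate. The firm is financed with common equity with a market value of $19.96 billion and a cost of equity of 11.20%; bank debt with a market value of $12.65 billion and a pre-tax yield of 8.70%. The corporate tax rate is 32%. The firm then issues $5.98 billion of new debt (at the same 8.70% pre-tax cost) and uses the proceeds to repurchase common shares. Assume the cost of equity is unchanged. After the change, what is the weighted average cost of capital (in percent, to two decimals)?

8.18%

After the change:
Total capital V = 13.98 + 18.63 = 32.61.
Equity: weight = 13.98/32.61 = 0.4287; cost = 11.2%.
Bank debt: weight = 18.63/32.61 = 0.5713; after-tax cost = 8.7% × (1 − 32%) = 5.9160%.
WACC = 0.4287 × 11.2000% + 0.5713 × 5.9160% = 8.1813%.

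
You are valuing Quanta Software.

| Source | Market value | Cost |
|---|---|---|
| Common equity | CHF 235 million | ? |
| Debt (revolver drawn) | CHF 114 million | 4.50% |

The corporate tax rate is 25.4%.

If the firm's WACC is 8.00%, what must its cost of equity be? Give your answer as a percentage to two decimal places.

10.25%

Total capital V = 235 + 114 = 349.
Equity weight = 235/349 = 0.6734.
Revolver drawn weight = 114/349 = 0.3266.
Debt contribution = 0.3266 × 4.5% × (1 − 25.4%) = 1.0966%.
Required equity contribution = 8.0% − 1.0966% = 6.9034%.
Re = 6.9034% / 0.6734 = 10.2523%.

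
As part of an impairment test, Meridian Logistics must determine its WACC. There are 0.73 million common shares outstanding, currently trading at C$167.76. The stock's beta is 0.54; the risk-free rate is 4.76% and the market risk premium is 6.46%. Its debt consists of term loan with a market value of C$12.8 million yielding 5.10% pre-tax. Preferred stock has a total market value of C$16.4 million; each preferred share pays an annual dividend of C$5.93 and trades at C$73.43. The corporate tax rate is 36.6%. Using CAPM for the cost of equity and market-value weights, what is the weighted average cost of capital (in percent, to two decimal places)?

7.81%

Cost of equity via CAPM: Re = 4.76% + 0.54 × 6.46% = 8.2484%.
Cost of preferred: Rp = 5.93 / 73.43 = 8.0757%.
Market value of equity E = 167.76 × 0.73m = 122.4648m.
Total capital V = 122.4648 + 16.4 + 12.8 = 151.6648.
Equity: weight = 122.4648/151.6648 = 0.8075; cost = 8.2484%.
Preferred: weight = 16.4/151.6648 = 0.1081; cost = 8.0757%.
Term loan: weight = 12.8/151.6648 = 0.0844; after-tax cost = 5.1% × (1 − 36.6%) = 3.2334%.
WACC = 0.8075 × 8.2484% + 0.1081 × 8.0757% + 0.0844 × 3.2334% = 7.8065%.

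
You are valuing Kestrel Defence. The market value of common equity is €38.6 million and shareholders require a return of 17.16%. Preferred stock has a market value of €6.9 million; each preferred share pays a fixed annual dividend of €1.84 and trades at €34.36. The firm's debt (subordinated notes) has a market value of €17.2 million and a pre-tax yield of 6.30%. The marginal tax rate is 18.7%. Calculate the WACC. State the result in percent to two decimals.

Cost of preferred: Rp = 1.84 / 34.36 = 5.3551%.
Total capital V = 38.6 + 6.9 + 17.2 = 62.7.
Equity: weight = 38.6/62.7 = 0.6156; cost = 17.16%.
Preferred: weight = 6.9/62.7 = 0.1100; cost = 5.3551%.
Subordinated notes: weight = 17.2/62.7 = 0.2743; after-tax cost = 6.3% × (1 − 18.7%) = 5.1219%.
WACC = 0.6156 × 17.1600% + 0.1100 × 5.3551% + 0.2743 × 5.1219% = 12.5586%.

12.56%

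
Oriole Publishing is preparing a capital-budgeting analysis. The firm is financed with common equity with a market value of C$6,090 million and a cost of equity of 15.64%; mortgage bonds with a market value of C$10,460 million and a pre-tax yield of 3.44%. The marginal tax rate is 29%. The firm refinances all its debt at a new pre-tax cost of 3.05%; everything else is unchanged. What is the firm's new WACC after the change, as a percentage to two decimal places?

7.12%

After the change:
Total capital V = 6090 + 10460 = 16550.
Equity: weight = 6090/16550 = 0.3680; cost = 15.64%.
Mortgage bonds: weight = 10460/16550 = 0.6320; after-tax cost = 3.05% × (1 − 29%) = 2.1655%.
WACC = 0.3680 × 15.6400% + 0.6320 × 2.1655% = 7.1238%.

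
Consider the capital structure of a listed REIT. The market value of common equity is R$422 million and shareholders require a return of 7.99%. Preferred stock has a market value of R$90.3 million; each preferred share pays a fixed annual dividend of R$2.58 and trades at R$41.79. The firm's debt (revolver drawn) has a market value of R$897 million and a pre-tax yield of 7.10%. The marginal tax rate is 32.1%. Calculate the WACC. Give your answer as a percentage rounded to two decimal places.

5.86%

Cost of preferred: Rp = 2.58 / 41.79 = 6.1737%.
Total capital V = 422 + 90.3 + 897 = 1409.3.
Equity: weight = 422/1409.3 = 0.2994; cost = 7.99%.
Preferred: weight = 90.3/1409.3 = 0.0641; cost = 6.1737%.
Revolver drawn: weight = 897/1409.3 = 0.6365; after-tax cost = 7.1% × (1 − 32.1%) = 4.8209%.
WACC = 0.2994 × 7.9900% + 0.0641 × 6.1737% + 0.6365 × 4.8209% = 5.8565%.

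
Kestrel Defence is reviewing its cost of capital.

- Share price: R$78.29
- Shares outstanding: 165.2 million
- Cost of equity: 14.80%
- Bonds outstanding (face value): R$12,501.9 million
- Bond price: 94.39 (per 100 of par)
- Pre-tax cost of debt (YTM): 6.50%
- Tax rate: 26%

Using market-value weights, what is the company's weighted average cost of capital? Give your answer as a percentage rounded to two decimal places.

10.03%

Market value of equity E = 78.29 × 165.2m = 12933.508m. Market value of debt D = 12501.9m × 94.39/100 = 11800.54341m.
Total capital V = 12933.508 + 11800.54341 = 24734.05141.
Equity: weight = 12933.508/24734.05141 = 0.5229; cost = 14.8%.
Bonds outstanding: weight = 11800.54341/24734.05141 = 0.4771; after-tax cost = 6.5% × (1 − 26%) = 4.8100%.
WACC = 0.5229 × 14.8000% + 0.4771 × 4.8100% = 10.0338%.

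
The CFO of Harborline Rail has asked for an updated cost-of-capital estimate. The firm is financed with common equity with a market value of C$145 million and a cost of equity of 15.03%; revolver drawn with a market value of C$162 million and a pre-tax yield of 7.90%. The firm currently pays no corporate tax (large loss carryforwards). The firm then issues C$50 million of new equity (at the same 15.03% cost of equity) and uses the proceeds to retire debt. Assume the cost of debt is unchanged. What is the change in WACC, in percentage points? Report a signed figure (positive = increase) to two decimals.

Current WACC:
Total capital V = 145 + 162 = 307.
Equity: weight = 145/307 = 0.4723; cost = 15.03%.
Revolver drawn: weight = 162/307 = 0.5277; after-tax cost = 7.9% × (1 − 0%) = 7.9000%.
WACC = 0.4723 × 15.0300% + 0.5277 × 7.9000% = 11.2676%.
After the change:
Total capital V = 195 + 112 = 307.
Equity: weight = 195/307 = 0.6352; cost = 15.03%.
Revolver drawn: weight = 112/307 = 0.3648; after-tax cost = 7.9% × (1 − 0%) = 7.9000%.
WACC = 0.6352 × 15.0300% + 0.3648 × 7.9000% = 12.4288%.
Change in WACC = 12.4288% − 11.2676% = 1.1612 pp.

+1.16 pp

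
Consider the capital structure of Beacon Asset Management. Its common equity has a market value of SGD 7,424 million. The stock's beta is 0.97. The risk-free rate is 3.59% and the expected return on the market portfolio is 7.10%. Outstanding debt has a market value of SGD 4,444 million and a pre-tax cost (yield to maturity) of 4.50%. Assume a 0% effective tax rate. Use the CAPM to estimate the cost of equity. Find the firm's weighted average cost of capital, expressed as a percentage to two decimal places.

6.06%

Market risk premium = 7.1% − 3.59% = 3.51%.
Cost of equity via CAPM: Re = 3.59% + 0.97 × 3.51% = 6.9947%.
Total capital V = 7424 + 4444 = 11868.
Equity: weight = 7424/11868 = 0.6255; cost = 6.9947%.
Debt: weight = 4444/11868 = 0.3745; after-tax cost = 4.5% × (1 − 0%) = 4.5000%.
WACC = 0.6255 × 6.9947% + 0.3745 × 4.5000% = 6.0606%.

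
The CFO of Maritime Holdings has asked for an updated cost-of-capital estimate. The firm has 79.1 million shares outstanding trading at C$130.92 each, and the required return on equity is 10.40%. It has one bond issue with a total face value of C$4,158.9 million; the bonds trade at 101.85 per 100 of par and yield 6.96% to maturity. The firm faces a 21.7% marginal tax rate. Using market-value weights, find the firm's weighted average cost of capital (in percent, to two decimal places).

Market value of equity E = 130.92 × 79.1m = 10355.772m. Market value of debt D = 4158.9m × 101.85/100 = 4235.83965m.
Total capital V = 10355.772 + 4235.83965 = 14591.61165.
Equity: weight = 10355.772/14591.61165 = 0.7097; cost = 10.4%.
Bonds outstanding: weight = 4235.83965/14591.61165 = 0.2903; after-tax cost = 6.96% × (1 − 21.7%) = 5.4497%.
WACC = 0.7097 × 10.4000% + 0.2903 × 5.4497% = 8.9630%.

8.96%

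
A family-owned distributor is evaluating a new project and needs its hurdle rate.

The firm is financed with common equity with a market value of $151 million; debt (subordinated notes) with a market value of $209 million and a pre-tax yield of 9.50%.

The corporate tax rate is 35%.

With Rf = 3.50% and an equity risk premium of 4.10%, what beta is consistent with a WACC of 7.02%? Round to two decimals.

1.14

Total capital V = 151 + 209 = 360.
Equity weight = 151/360 = 0.4194.
Subordinated notes weight = 209/360 = 0.5806.
Debt contribution = 0.5806 × 9.5% × (1 − 35%) = 3.5849%.
Required equity contribution = 7.02% − 3.5849% = 3.4351%  ⇒  Re = 8.1896%.
CAPM: 8.1896% = 3.5% + β × 4.1%  ⇒  β = 1.1438.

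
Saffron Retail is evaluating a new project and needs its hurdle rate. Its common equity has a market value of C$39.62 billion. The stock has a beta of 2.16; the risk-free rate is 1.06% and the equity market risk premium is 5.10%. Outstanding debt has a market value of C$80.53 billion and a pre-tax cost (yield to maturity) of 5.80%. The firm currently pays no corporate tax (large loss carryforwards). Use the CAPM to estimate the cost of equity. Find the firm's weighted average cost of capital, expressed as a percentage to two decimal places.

Cost of equity via CAPM: Re = 1.06% + 2.16 × 5.1% = 12.0760%.
Total capital V = 39.62 + 80.53 = 120.15.
Equity: weight = 39.62/120.15 = 0.3298; cost = 12.076%.
Debt: weight = 80.53/120.15 = 0.6702; after-tax cost = 5.8% × (1 − 0%) = 5.8000%.
WACC = 0.3298 × 12.0760% + 0.6702 × 5.8000% = 7.8695%.

7.87%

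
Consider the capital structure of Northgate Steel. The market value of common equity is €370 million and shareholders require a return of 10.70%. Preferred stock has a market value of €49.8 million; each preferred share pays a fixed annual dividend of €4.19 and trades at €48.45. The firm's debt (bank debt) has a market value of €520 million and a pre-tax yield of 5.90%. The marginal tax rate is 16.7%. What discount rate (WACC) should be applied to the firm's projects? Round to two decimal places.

Cost of preferred: Rp = 4.19 / 48.45 = 8.6481%.
Total capital V = 370 + 49.8 + 520 = 939.8.
Equity: weight = 370/939.8 = 0.3937; cost = 10.7%.
Preferred: weight = 49.8/939.8 = 0.0530; cost = 8.6481%.
Bank debt: weight = 520/939.8 = 0.5533; after-tax cost = 5.9% × (1 − 16.7%) = 4.9147%.
WACC = 0.3937 × 10.7000% + 0.0530 × 8.6481% + 0.5533 × 4.9147% = 7.3902%.

7.39%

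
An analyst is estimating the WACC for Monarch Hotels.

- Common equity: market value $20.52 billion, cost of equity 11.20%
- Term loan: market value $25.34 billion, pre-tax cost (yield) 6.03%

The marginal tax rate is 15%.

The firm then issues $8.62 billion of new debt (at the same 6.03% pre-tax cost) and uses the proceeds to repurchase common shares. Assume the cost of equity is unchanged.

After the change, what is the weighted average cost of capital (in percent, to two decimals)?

6.70%

After the change:
Total capital V = 11.9 + 33.96 = 45.86.
Equity: weight = 11.9/45.86 = 0.2595; cost = 11.2%.
Term loan: weight = 33.96/45.86 = 0.7405; after-tax cost = 6.03% × (1 − 15%) = 5.1255%.
WACC = 0.2595 × 11.2000% + 0.7405 × 5.1255% = 6.7017%.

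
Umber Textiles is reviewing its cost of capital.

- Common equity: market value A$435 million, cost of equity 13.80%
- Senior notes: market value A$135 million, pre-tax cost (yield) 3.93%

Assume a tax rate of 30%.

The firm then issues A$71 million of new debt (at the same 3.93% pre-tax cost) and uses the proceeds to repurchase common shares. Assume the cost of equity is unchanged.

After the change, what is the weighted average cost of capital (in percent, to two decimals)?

After the change:
Total capital V = 364 + 206 = 570.
Equity: weight = 364/570 = 0.6386; cost = 13.8%.
Senior notes: weight = 206/570 = 0.3614; after-tax cost = 3.93% × (1 − 30%) = 2.7510%.
WACC = 0.6386 × 13.8000% + 0.3614 × 2.7510% = 9.8069%.

9.81%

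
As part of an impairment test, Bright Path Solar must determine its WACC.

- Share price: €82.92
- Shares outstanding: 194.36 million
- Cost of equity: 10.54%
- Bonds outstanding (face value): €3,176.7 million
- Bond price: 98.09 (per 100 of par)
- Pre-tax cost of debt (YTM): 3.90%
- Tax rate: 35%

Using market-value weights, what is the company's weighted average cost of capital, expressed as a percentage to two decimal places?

9.24%

Market value of equity E = 82.92 × 194.36m = 16116.3312m. Market value of debt D = 3176.7m × 98.09/100 = 3116.02503m.
Total capital V = 16116.3312 + 3116.02503 = 19232.35623.
Equity: weight = 16116.3312/19232.35623 = 0.8380; cost = 10.54%.
Bonds outstanding: weight = 3116.02503/19232.35623 = 0.1620; after-tax cost = 3.9% × (1 − 35%) = 2.5350%.
WACC = 0.8380 × 10.5400% + 0.1620 × 2.5350% = 9.2430%.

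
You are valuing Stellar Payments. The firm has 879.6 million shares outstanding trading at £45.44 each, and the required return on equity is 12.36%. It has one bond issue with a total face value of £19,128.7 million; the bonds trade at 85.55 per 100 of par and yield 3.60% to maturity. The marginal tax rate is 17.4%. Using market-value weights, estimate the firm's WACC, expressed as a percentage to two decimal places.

Market value of equity E = 45.44 × 879.6m = 39969.024m. Market value of debt D = 19128.7m × 85.55/100 = 16364.60285m.
Total capital V = 39969.024 + 16364.60285 = 56333.62685.
Equity: weight = 39969.024/56333.62685 = 0.7095; cost = 12.36%.
Bonds outstanding: weight = 16364.60285/56333.62685 = 0.2905; after-tax cost = 3.6% × (1 − 17.4%) = 2.9736%.
WACC = 0.7095 × 12.3600% + 0.2905 × 2.9736% = 9.6333%.

9.63%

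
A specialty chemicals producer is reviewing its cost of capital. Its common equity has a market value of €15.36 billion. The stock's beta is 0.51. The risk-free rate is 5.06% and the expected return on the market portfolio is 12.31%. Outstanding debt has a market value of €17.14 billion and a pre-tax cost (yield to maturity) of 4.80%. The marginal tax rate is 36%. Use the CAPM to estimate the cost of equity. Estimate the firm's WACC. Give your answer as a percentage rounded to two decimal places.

Market risk premium = 12.31% − 5.06% = 7.25%.
Cost of equity via CAPM: Re = 5.06% + 0.51 × 7.25% = 8.7575%.
Total capital V = 15.36 + 17.14 = 32.5.
Equity: weight = 15.36/32.5 = 0.4726; cost = 8.7575%.
Debt: weight = 17.14/32.5 = 0.5274; after-tax cost = 4.8% × (1 − 36%) = 3.0720%.
WACC = 0.4726 × 8.7575% + 0.5274 × 3.0720% = 5.7591%.

5.76%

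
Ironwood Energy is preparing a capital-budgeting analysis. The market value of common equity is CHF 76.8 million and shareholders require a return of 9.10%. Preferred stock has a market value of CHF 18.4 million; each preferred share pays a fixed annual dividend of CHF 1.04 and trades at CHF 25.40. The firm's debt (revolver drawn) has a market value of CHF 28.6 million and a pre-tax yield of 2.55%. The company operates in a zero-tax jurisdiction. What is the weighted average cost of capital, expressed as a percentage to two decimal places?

Cost of preferred: Rp = 1.04 / 25.4 = 4.0945%.
Total capital V = 76.8 + 18.4 + 28.6 = 123.8.
Equity: weight = 76.8/123.8 = 0.6204; cost = 9.1%.
Preferred: weight = 18.4/123.8 = 0.1486; cost = 4.0945%.
Revolver drawn: weight = 28.6/123.8 = 0.2310; after-tax cost = 2.55% × (1 − 0%) = 2.5500%.
WACC = 0.6204 × 9.1000% + 0.1486 × 4.0945% + 0.2310 × 2.5500% = 6.8429%.

6.84%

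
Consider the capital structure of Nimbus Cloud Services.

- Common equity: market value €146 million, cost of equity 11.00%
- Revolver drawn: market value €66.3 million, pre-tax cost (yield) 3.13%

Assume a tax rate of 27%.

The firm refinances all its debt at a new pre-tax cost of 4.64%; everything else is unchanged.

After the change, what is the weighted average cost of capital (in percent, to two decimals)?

After the change:
Total capital V = 146 + 66.3 = 212.3.
Equity: weight = 146/212.3 = 0.6877; cost = 11%.
Revolver drawn: weight = 66.3/212.3 = 0.3123; after-tax cost = 4.64% × (1 − 27%) = 3.3872%.
WACC = 0.6877 × 11.0000% + 0.3123 × 3.3872% = 8.6226%.

8.62%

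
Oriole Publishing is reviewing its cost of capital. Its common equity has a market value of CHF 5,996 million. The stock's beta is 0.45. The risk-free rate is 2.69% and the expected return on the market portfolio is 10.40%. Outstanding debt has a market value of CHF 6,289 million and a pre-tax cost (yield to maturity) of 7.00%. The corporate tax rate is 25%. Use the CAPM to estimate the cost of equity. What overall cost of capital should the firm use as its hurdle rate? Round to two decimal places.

Market risk premium = 10.4% − 2.69% = 7.71%.
Cost of equity via CAPM: Re = 2.69% + 0.45 × 7.71% = 6.1595%.
Total capital V = 5996 + 6289 = 12285.
Equity: weight = 5996/12285 = 0.4881; cost = 6.1595%.
Debt: weight = 6289/12285 = 0.5119; after-tax cost = 7% × (1 − 25%) = 5.2500%.
WACC = 0.4881 × 6.1595% + 0.5119 × 5.2500% = 5.6939%.

5.69%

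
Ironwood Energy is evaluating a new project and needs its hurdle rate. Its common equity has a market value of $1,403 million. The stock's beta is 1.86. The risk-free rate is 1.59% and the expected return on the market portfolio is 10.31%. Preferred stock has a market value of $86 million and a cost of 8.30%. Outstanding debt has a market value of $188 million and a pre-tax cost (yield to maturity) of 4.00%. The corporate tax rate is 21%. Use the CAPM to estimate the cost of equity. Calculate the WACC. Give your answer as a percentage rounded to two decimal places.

Market risk premium = 10.31% − 1.59% = 8.72%.
Cost of equity via CAPM: Re = 1.59% + 1.86 × 8.72% = 17.8092%.
Total capital V = 1403 + 86 + 188 = 1677.
Equity: weight = 1403/1677 = 0.8366; cost = 17.8092%.
Preferred: weight = 86/1677 = 0.0513; cost = 8.3%.
Debt: weight = 188/1677 = 0.1121; after-tax cost = 4% × (1 − 21%) = 3.1600%.
WACC = 0.8366 × 17.8092% + 0.0513 × 8.3000% + 0.1121 × 3.1600% = 15.6793%.

15.68%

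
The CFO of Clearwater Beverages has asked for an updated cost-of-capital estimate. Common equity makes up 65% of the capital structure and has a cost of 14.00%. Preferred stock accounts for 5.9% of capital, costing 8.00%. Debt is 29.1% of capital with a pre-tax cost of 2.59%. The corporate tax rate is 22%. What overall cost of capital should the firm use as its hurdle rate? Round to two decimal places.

10.16%

After-tax cost of debt = 2.59% × (1 − 22%) = 2.0202%.
WACC = 0.650 × 14.0000% + 0.059 × 8.0000% + 0.291 × 2.0202% = 10.1599%.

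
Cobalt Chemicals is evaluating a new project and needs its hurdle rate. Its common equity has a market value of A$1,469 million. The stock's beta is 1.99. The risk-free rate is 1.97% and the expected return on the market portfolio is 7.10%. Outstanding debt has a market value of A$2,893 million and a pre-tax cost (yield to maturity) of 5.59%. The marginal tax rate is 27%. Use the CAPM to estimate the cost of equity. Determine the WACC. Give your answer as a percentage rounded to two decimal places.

Market risk premium = 7.1% − 1.97% = 5.13%.
Cost of equity via CAPM: Re = 1.97% + 1.99 × 5.13% = 12.1787%.
Total capital V = 1469 + 2893 = 4362.
Equity: weight = 1469/4362 = 0.3368; cost = 12.1787%.
Debt: weight = 2893/4362 = 0.6632; after-tax cost = 5.59% × (1 − 27%) = 4.0807%.
WACC = 0.3368 × 12.1787% + 0.6632 × 4.0807% = 6.8079%.

6.81%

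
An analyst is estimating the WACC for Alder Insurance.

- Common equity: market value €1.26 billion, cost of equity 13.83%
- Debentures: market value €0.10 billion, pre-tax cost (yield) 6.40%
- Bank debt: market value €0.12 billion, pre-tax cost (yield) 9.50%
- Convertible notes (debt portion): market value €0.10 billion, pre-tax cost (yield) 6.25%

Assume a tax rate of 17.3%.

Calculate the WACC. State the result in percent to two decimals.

Total capital V = 1.26 + 0.1 + 0.12 + 0.1 = 1.58.
Equity: weight = 1.26/1.58 = 0.7975; cost = 13.83%.
Debentures: weight = 0.1/1.58 = 0.0633; after-tax cost = 6.4% × (1 − 17.3%) = 5.2928%.
Bank debt: weight = 0.12/1.58 = 0.0759; after-tax cost = 9.5% × (1 − 17.3%) = 7.8565%.
Convertible notes (debt portion): weight = 0.1/1.58 = 0.0633; after-tax cost = 6.25% × (1 − 17.3%) = 5.1687%.
WACC = 0.7975 × 13.8300% + 0.0633 × 5.2928% + 0.0759 × 7.8565% + 0.0633 × 5.1687% = 12.2878%.

12.29%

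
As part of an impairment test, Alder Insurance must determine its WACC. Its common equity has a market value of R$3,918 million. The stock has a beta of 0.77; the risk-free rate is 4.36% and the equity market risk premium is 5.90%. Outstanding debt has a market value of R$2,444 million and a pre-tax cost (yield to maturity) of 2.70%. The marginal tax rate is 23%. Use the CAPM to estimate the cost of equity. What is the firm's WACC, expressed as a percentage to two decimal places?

6.28%

Cost of equity via CAPM: Re = 4.36% + 0.77 × 5.9% = 8.9030%.
Total capital V = 3918 + 2444 = 6362.
Equity: weight = 3918/6362 = 0.6158; cost = 8.903%.
Debt: weight = 2444/6362 = 0.3842; after-tax cost = 2.7% × (1 − 23%) = 2.0790%.
WACC = 0.6158 × 8.9030% + 0.3842 × 2.0790% = 6.2815%.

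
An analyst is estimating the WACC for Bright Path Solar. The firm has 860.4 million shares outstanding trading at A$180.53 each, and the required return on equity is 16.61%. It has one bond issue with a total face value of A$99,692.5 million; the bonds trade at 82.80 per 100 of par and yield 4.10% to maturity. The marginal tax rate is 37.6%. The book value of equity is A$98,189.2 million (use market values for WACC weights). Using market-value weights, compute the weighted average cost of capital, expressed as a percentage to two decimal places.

11.73%

Market value of equity E = 180.53 × 860.4m = 155328.012m. Market value of debt D = 99692.5m × 82.8/100 = 82545.39m.
Total capital V = 155328.012 + 82545.39 = 237873.402.
Equity: weight = 155328.012/237873.402 = 0.6530; cost = 16.61%.
Bonds outstanding: weight = 82545.39/237873.402 = 0.3470; after-tax cost = 4.1% × (1 − 37.6%) = 2.5584%.
WACC = 0.6530 × 16.6100% + 0.3470 × 2.5584% = 11.7339%.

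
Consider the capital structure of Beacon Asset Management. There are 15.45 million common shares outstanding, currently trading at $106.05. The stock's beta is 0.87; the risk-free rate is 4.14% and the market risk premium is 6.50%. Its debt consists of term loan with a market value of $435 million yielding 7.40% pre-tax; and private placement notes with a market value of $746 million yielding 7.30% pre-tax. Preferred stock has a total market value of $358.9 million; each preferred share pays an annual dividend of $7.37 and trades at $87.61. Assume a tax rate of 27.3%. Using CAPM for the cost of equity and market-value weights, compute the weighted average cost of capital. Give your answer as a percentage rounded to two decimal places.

Cost of equity via CAPM: Re = 4.14% + 0.87 × 6.5% = 9.7950%.
Cost of preferred: Rp = 7.37 / 87.61 = 8.4123%.
Market value of equity E = 106.05 × 15.45m = 1638.4725m.
Total capital V = 1638.4725 + 358.9 + 435 + 746 = 3178.3725.
Equity: weight = 1638.4725/3178.3725 = 0.5155; cost = 9.795%.
Preferred: weight = 358.9/3178.3725 = 0.1129; cost = 8.4123%.
Term loan: weight = 435/3178.3725 = 0.1369; after-tax cost = 7.4% × (1 − 27.3%) = 5.3798%.
Private placement notes: weight = 746/3178.3725 = 0.2347; after-tax cost = 7.3% × (1 − 27.3%) = 5.3071%.
WACC = 0.5155 × 9.7950% + 0.1129 × 8.4123% + 0.1369 × 5.3798% + 0.2347 × 5.3071% = 7.9812%.

7.98%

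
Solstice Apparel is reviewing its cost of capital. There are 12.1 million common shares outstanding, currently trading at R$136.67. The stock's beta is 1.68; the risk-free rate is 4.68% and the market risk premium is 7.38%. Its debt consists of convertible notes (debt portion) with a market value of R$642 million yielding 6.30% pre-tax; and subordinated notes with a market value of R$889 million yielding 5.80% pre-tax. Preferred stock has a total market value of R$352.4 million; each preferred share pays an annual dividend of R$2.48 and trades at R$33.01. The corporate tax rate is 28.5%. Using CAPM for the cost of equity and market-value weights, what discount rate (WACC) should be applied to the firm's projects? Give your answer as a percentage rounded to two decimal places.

10.59%

Cost of equity via CAPM: Re = 4.68% + 1.68 × 7.38% = 17.0784%.
Cost of preferred: Rp = 2.48 / 33.01 = 7.5129%.
Market value of equity E = 136.67 × 12.1m = 1653.707m.
Total capital V = 1653.707 + 352.4 + 642 + 889 = 3537.107.
Equity: weight = 1653.707/3537.107 = 0.4675; cost = 17.0784%.
Preferred: weight = 352.4/3537.107 = 0.0996; cost = 7.5129%.
Convertible notes (debt portion): weight = 642/3537.107 = 0.1815; after-tax cost = 6.3% × (1 − 28.5%) = 4.5045%.
Subordinated notes: weight = 889/3537.107 = 0.2513; after-tax cost = 5.8% × (1 − 28.5%) = 4.1470%.
WACC = 0.4675 × 17.0784% + 0.0996 × 7.5129% + 0.1815 × 4.5045% + 0.2513 × 4.1470% = 10.5931%.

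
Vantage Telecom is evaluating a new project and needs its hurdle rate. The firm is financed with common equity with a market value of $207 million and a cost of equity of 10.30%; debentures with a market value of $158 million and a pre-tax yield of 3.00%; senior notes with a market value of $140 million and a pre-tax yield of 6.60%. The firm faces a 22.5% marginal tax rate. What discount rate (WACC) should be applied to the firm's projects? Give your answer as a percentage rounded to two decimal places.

Total capital V = 207 + 158 + 140 = 505.
Equity: weight = 207/505 = 0.4099; cost = 10.3%.
Debentures: weight = 158/505 = 0.3129; after-tax cost = 3% × (1 − 22.5%) = 2.3250%.
Senior notes: weight = 140/505 = 0.2772; after-tax cost = 6.6% × (1 − 22.5%) = 5.1150%.
WACC = 0.4099 × 10.3000% + 0.3129 × 2.3250% + 0.2772 × 5.1150% = 6.3674%.

6.37%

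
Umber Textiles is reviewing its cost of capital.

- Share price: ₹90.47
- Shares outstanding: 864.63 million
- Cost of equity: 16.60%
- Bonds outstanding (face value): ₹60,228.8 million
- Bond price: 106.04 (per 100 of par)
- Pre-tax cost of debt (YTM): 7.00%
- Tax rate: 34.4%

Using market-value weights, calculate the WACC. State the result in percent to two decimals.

Market value of equity E = 90.47 × 864.63m = 78223.0761m. Market value of debt D = 60228.8m × 106.04/100 = 63866.61952m.
Total capital V = 78223.0761 + 63866.61952 = 142089.69562.
Equity: weight = 78223.0761/142089.69562 = 0.5505; cost = 16.6%.
Bonds outstanding: weight = 63866.61952/142089.69562 = 0.4495; after-tax cost = 7% × (1 − 34.4%) = 4.5920%.
WACC = 0.5505 × 16.6000% + 0.4495 × 4.5920% = 11.2026%.

11.20%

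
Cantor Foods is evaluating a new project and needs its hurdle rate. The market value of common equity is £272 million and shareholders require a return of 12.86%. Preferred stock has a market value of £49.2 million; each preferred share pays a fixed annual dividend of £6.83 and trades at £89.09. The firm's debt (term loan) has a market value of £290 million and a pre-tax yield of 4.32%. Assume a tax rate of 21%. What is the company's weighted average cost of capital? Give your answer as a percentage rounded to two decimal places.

7.96%

Cost of preferred: Rp = 6.83 / 89.09 = 7.6664%.
Total capital V = 272 + 49.2 + 290 = 611.2.
Equity: weight = 272/611.2 = 0.4450; cost = 12.86%.
Preferred: weight = 49.2/611.2 = 0.0805; cost = 7.6664%.
Term loan: weight = 290/611.2 = 0.4745; after-tax cost = 4.32% × (1 − 21%) = 3.4128%.
WACC = 0.4450 × 12.8600% + 0.0805 × 7.6664% + 0.4745 × 3.4128% = 7.9595%.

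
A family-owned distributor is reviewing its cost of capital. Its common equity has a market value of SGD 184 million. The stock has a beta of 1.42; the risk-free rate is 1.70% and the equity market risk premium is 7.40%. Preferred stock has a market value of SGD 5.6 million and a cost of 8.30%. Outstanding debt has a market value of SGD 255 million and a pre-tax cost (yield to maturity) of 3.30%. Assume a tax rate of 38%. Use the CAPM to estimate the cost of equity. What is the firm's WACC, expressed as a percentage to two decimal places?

6.33%

Cost of equity via CAPM: Re = 1.7% + 1.42 × 7.4% = 12.2080%.
Total capital V = 184 + 5.6 + 255 = 444.6.
Equity: weight = 184/444.6 = 0.4139; cost = 12.208%.
Preferred: weight = 5.6/444.6 = 0.0126; cost = 8.3%.
Debt: weight = 255/444.6 = 0.5735; after-tax cost = 3.3% × (1 − 38%) = 2.0460%.
WACC = 0.4139 × 12.2080% + 0.0126 × 8.3000% + 0.5735 × 2.0460% = 6.3304%.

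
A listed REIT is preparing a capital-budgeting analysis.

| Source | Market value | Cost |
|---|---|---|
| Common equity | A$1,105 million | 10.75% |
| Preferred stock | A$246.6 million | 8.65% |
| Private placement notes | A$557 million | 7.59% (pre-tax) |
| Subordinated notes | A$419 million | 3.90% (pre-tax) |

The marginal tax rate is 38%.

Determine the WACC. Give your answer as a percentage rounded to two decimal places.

Total capital V = 1105 + 246.6 + 557 + 419 = 2327.6.
Equity: weight = 1105/2327.6 = 0.4747; cost = 10.75%.
Preferred: weight = 246.6/2327.6 = 0.1059; cost = 8.65%.
Private placement notes: weight = 557/2327.6 = 0.2393; after-tax cost = 7.59% × (1 − 38%) = 4.7058%.
Subordinated notes: weight = 419/2327.6 = 0.1800; after-tax cost = 3.9% × (1 − 38%) = 2.4180%.
WACC = 0.4747 × 10.7500% + 0.1059 × 8.6500% + 0.2393 × 4.7058% + 0.1800 × 2.4180% = 7.5812%.

7.58%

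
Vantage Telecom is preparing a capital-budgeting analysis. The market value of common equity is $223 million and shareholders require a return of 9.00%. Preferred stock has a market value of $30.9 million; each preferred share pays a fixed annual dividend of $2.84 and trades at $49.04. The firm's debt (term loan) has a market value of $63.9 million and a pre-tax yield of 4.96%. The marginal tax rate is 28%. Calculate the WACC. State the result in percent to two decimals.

Cost of preferred: Rp = 2.84 / 49.04 = 5.7912%.
Total capital V = 223 + 30.9 + 63.9 = 317.8.
Equity: weight = 223/317.8 = 0.7017; cost = 9%.
Preferred: weight = 30.9/317.8 = 0.0972; cost = 5.7912%.
Term loan: weight = 63.9/317.8 = 0.2011; after-tax cost = 4.96% × (1 − 28%) = 3.5712%.
WACC = 0.7017 × 9.0000% + 0.0972 × 5.7912% + 0.2011 × 3.5712% = 7.5964%.

7.60%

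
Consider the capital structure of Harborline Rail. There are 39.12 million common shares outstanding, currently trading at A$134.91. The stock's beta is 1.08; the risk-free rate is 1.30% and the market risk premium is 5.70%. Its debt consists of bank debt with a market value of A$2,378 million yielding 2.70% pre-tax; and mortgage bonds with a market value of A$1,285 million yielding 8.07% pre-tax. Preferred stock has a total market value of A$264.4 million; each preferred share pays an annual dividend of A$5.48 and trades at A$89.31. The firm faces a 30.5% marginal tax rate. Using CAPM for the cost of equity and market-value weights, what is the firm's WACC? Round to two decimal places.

Cost of equity via CAPM: Re = 1.3% + 1.08 × 5.7% = 7.4560%.
Cost of preferred: Rp = 5.48 / 89.31 = 6.1359%.
Market value of equity E = 134.91 × 39.12m = 5277.6792m.
Total capital V = 5277.6792 + 264.4 + 2378 + 1285 = 9205.0792.
Equity: weight = 5277.6792/9205.0792 = 0.5733; cost = 7.456%.
Preferred: weight = 264.4/9205.0792 = 0.0287; cost = 6.1359%.
Bank debt: weight = 2378/9205.0792 = 0.2583; after-tax cost = 2.7% × (1 − 30.5%) = 1.8765%.
Mortgage bonds: weight = 1285/9205.0792 = 0.1396; after-tax cost = 8.07% × (1 − 30.5%) = 5.6087%.
WACC = 0.5733 × 7.4560% + 0.0287 × 6.1359% + 0.2583 × 1.8765% + 0.1396 × 5.6087% = 5.7188%.

5.72%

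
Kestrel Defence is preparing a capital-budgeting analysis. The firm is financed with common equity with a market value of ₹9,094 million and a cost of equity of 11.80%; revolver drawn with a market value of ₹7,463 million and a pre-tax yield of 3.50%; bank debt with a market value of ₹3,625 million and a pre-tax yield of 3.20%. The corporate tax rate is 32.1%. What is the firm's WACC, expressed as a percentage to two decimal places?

6.59%

Total capital V = 9094 + 7463 + 3625 = 20182.
Equity: weight = 9094/20182 = 0.4506; cost = 11.8%.
Revolver drawn: weight = 7463/20182 = 0.3698; after-tax cost = 3.5% × (1 − 32.1%) = 2.3765%.
Bank debt: weight = 3625/20182 = 0.1796; after-tax cost = 3.2% × (1 − 32.1%) = 2.1728%.
WACC = 0.4506 × 11.8000% + 0.3698 × 2.3765% + 0.1796 × 2.1728% = 6.5861%.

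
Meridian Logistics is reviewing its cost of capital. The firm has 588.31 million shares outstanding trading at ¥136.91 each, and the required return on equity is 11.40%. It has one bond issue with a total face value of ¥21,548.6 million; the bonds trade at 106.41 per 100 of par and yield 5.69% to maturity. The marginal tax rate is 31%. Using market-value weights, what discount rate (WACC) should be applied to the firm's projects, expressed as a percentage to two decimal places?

9.74%

Market value of equity E = 136.91 × 588.31m = 80545.5221m. Market value of debt D = 21548.6m × 106.41/100 = 22929.86526m.
Total capital V = 80545.5221 + 22929.86526 = 103475.38736.
Equity: weight = 80545.5221/103475.38736 = 0.7784; cost = 11.4%.
Bonds outstanding: weight = 22929.86526/103475.38736 = 0.2216; after-tax cost = 5.69% × (1 − 31%) = 3.9261%.
WACC = 0.7784 × 11.4000% + 0.2216 × 3.9261% = 9.7438%.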